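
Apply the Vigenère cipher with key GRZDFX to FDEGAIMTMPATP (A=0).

LUDJFFSKLSFQV

Repeat the key across the message: GRZDFXGRZDFXG
F(5)+G(6): 11 → L
D(3)+R(17): 20 → U
E(4)+Z(25): 29≡3 → D
G(6)+D(3): 9 → J
A(0)+F(5): 5 → F
I(8)+X(23): 31≡5 → F
M(12)+G(6): 18 → S
T(19)+R(17): 36≡10 → K
M(12)+Z(25): 37≡11 → L
P(15)+D(3): 18 → S
A(0)+F(5): 5 → F
T(19)+X(23): 42≡16 → Q
P(15)+G(6): 21 → V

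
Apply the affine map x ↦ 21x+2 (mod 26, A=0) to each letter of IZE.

I(8): 21·8+2=170≡14 → O
Z(25): 21·25+2=527≡7 → H
E(4): 21·4+2=86≡8 → I

OHI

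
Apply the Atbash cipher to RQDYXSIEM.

R(17) → I(8)
Q(16) → J(9)
D(3) → W(22)
Y(24) → B(1)
X(23) → C(2)
S(18) → H(7)
I(8) → R(17)
E(4) → V(21)
M(12) → N(13)

IJWBCHRVN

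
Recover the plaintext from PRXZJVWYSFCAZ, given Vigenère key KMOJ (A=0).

FFJQZJIPITORP

Repeat the key across the ciphertext: KMOJKMOJKMOJK
P(15)−K(10): 5 → F
R(17)−M(12): 5 → F
X(23)−O(14): 9 → J
Z(25)−J(9): 16 → Q
J(9)−K(10): -1≡25 → Z
V(21)−M(12): 9 → J
W(22)−O(14): 8 → I
Y(24)−J(9): 15 → P
S(18)−K(10): 8 → I
F(5)−M(12): -7≡19 → T
C(2)−O(14): -12≡14 → O
A(0)−J(9): -9≡17 → R
Z(25)−K(10): 15 → P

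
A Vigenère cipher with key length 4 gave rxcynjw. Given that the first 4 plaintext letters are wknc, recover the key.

vnpw

Subtract each crib letter from the matching ciphertext letter (mod 26):
r(17)−w(22)=-5≡21 → v
x(23)−k(10)=13 → n
c(2)−n(13)=-11≡15 → p
y(24)−c(2)=22 → w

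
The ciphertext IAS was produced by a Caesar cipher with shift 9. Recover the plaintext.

ZRJ

I(8): 8−9=-1≡25 → Z
A(0): 0−9=-9≡17 → R
S(18): 18−9=9 → J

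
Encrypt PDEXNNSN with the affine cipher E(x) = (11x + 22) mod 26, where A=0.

P(15): 11·15+22=187≡5 → F
D(3): 11·3+22=55≡3 → D
E(4): 11·4+22=66≡14 → O
X(23): 11·23+22=275≡15 → P
N(13): 11·13+22=165≡9 → J
N(13): 11·13+22=165≡9 → J
S(18): 11·18+22=220≡12 → M
N(13): 11·13+22=165≡9 → J

FDOPJJMJ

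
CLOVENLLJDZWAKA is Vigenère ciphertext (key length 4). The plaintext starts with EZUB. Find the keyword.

YMUU

Subtract each crib letter from the matching ciphertext letter (mod 26):
C(2)−E(4)=-2≡24 → Y
L(11)−Z(25)=-14≡12 → M
O(14)−U(20)=-6≡20 → U
V(21)−B(1)=20 → U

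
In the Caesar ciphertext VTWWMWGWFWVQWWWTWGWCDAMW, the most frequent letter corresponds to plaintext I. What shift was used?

The most frequent ciphertext letter is W (appears 11 times).
W is position 22; I is position 8.
Shift = 14.

14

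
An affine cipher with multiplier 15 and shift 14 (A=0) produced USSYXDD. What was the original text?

The inverse of 15 mod 26 is 7, since 15·7=105≡1. Apply D(y)=7·(y−14) mod 26:
U(20): 7·(20−14)=42≡16 → Q
S(18): 7·(18−14)=28≡2 → C
S(18): 7·(18−14)=28≡2 → C
Y(24): 7·(24−14)=70≡18 → S
X(23): 7·(23−14)=63≡11 → L
D(3): 7·(3−14)=-77≡1 → B
D(3): 7·(3−14)=-77≡1 → B

QCCSLBB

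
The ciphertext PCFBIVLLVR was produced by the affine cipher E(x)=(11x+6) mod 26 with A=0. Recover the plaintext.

PCHJMZRRZB

The inverse of 11 mod 26 is 19, since 11·19=209≡1. Apply D(y)=19·(y−6) mod 26:
P(15): 19·(15−6)=171≡15 → P
C(2): 19·(2−6)=-76≡2 → C
F(5): 19·(5−6)=-19≡7 → H
B(1): 19·(1−6)=-95≡9 → J
I(8): 19·(8−6)=38≡12 → M
V(21): 19·(21−6)=285≡25 → Z
L(11): 19·(11−6)=95≡17 → R
L(11): 19·(11−6)=95≡17 → R
V(21): 19·(21−6)=285≡25 → Z
R(17): 19·(17−6)=209≡1 → B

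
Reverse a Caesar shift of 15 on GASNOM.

RLDYZX

G(6): 6−15=-9≡17 → R
A(0): 0−15=-15≡11 → L
S(18): 18−15=3 → D
N(13): 13−15=-2≡24 → Y
O(14): 14−15=-1≡25 → Z
M(12): 12−15=-3≡23 → X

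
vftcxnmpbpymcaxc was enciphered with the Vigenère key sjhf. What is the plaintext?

dwmxfefkjgrhkrqx

Repeat the key across the ciphertext: sjhfsjhfsjhfsjhf
v(21)−s(18): 3 → d
f(5)−j(9): -4≡22 → w
t(19)−h(7): 12 → m
c(2)−f(5): -3≡23 → x
x(23)−s(18): 5 → f
n(13)−j(9): 4 → e
m(12)−h(7): 5 → f
p(15)−f(5): 10 → k
b(1)−s(18): -17≡9 → j
p(15)−j(9): 6 → g
y(24)−h(7): 17 → r
m(12)−f(5): 7 → h
c(2)−s(18): -16≡10 → k
a(0)−j(9): -9≡17 → r
x(23)−h(7): 16 → q
c(2)−f(5): -3≡23 → x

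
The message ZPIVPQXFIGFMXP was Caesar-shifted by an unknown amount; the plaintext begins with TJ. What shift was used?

From the crib: Z(25)−T(19)=6, so the shift is 6.

6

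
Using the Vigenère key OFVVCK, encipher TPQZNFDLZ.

HULUPPRQU

Repeat the key across the message: OFVVCKOFV
T(19)+O(14): 33≡7 → H
P(15)+F(5): 20 → U
Q(16)+V(21): 37≡11 → L
Z(25)+V(21): 46≡20 → U
N(13)+C(2): 15 → P
F(5)+K(10): 15 → P
D(3)+O(14): 17 → R
L(11)+F(5): 16 → Q
Z(25)+V(21): 46≡20 → U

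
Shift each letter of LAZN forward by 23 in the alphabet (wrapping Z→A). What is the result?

L(11): 11+23=34≡8 → I
A(0): 0+23=23 → X
Z(25): 25+23=48≡22 → W
N(13): 13+23=36≡10 → K

IXWK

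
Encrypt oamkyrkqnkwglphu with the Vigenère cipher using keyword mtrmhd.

atdwfuwjewdjxiyg

Repeat the key across the message: mtrmhdmtrmhdmtrm
o(14)+m(12): 26≡0 → a
a(0)+t(19): 19 → t
m(12)+r(17): 29≡3 → d
k(10)+m(12): 22 → w
y(24)+h(7): 31≡5 → f
r(17)+d(3): 20 → u
k(10)+m(12): 22 → w
q(16)+t(19): 35≡9 → j
n(13)+r(17): 30≡4 → e
k(10)+m(12): 22 → w
w(22)+h(7): 29≡3 → d
g(6)+d(3): 9 → j
l(11)+m(12): 23 → x
p(15)+t(19): 34≡8 → i
h(7)+r(17): 24 → y
u(20)+m(12): 32≡6 → g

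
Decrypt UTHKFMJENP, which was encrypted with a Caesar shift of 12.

IHVYTAXSBD

U(20): 20−12=8 → I
T(19): 19−12=7 → H
H(7): 7−12=-5≡21 → V
K(10): 10−12=-2≡24 → Y
F(5): 5−12=-7≡19 → T
M(12): 12−12=0 → A
J(9): 9−12=-3≡23 → X
E(4): 4−12=-8≡18 → S
N(13): 13−12=1 → B
P(15): 15−12=3 → D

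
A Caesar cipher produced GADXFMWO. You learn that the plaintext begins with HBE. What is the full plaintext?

From the crib: G(6)−H(7)=-1≡25, so the shift is 25.
Subtract 25 from each ciphertext letter:
G(6): 6−25=-19≡7 → H
A(0): 0−25=-25≡1 → B
D(3): 3−25=-22≡4 → E
X(23): 23−25=-2≡24 → Y
F(5): 5−25=-20≡6 → G
M(12): 12−25=-13≡13 → N
W(22): 22−25=-3≡23 → X
O(14): 14−25=-11≡15 → P

HBEYGNXP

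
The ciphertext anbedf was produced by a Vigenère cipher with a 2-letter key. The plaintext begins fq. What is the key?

vx

Subtract each crib letter from the matching ciphertext letter (mod 26):
a(0)−f(5)=-5≡21 → v
n(13)−q(16)=-3≡23 → x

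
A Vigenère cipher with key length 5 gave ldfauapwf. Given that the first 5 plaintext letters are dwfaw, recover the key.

Subtract each crib letter from the matching ciphertext letter (mod 26):
l(11)−d(3)=8 → i
d(3)−w(22)=-19≡7 → h
f(5)−f(5)=0 → a
a(0)−a(0)=0 → a
u(20)−w(22)=-2≡24 → y

ihaay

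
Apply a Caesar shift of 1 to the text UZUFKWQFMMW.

VAVGLXRGNNX

U(20): 20+1=21 → V
Z(25): 25+1=26≡0 → A
U(20): 20+1=21 → V
F(5): 5+1=6 → G
K(10): 10+1=11 → L
W(22): 22+1=23 → X
Q(16): 16+1=17 → R
F(5): 5+1=6 → G
M(12): 12+1=13 → N
M(12): 12+1=13 → N
W(22): 22+1=23 → X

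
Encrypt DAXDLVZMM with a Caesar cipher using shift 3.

GDAGOYCPP

D(3): 3+3=6 → G
A(0): 0+3=3 → D
X(23): 23+3=26≡0 → A
D(3): 3+3=6 → G
L(11): 11+3=14 → O
V(21): 21+3=24 → Y
Z(25): 25+3=28≡2 → C
M(12): 12+3=15 → P
M(12): 12+3=15 → P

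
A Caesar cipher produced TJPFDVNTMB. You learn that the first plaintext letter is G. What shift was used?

13

From the crib: T(19)−G(6)=13, so the shift is 13.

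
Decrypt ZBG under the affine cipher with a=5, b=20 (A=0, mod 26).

The inverse of 5 mod 26 is 21, since 5·21=105≡1. Apply D(y)=21·(y−20) mod 26:
Z(25): 21·(25−20)=105≡1 → B
B(1): 21·(1−20)=-399≡17 → R
G(6): 21·(6−20)=-294≡18 → S

BRS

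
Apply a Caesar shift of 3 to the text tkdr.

wngu

t(19): 19+3=22 → w
k(10): 10+3=13 → n
d(3): 3+3=6 → g
r(17): 17+3=20 → u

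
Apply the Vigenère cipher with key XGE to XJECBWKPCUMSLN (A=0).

Repeat the key across the message: XGEXGEXGEXGEXG
X(23)+X(23): 46≡20 → U
J(9)+G(6): 15 → P
E(4)+E(4): 8 → I
C(2)+X(23): 25 → Z
B(1)+G(6): 7 → H
W(22)+E(4): 26≡0 → A
K(10)+X(23): 33≡7 → H
P(15)+G(6): 21 → V
C(2)+E(4): 6 → G
U(20)+X(23): 43≡17 → R
M(12)+G(6): 18 → S
S(18)+E(4): 22 → W
L(11)+X(23): 34≡8 → I
N(13)+G(6): 19 → T

UPIZHAHVGRSWIT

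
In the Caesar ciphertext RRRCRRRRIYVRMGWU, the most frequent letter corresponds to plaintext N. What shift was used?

4

The most frequent ciphertext letter is R (appears 8 times).
R is position 17; N is position 13.
Shift = 4.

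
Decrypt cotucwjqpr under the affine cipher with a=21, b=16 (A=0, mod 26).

iqpuieravf

The inverse of 21 mod 26 is 5, since 21·5=105≡1. Apply D(y)=5·(y−16) mod 26:
c(2): 5·(2−16)=-70≡8 → i
o(14): 5·(14−16)=-10≡16 → q
t(19): 5·(19−16)=15 → p
u(20): 5·(20−16)=20 → u
c(2): 5·(2−16)=-70≡8 → i
w(22): 5·(22−16)=30≡4 → e
j(9): 5·(9−16)=-35≡17 → r
q(16): 5·(16−16)=0 → a
p(15): 5·(15−16)=-5≡21 → v
r(17): 5·(17−16)=5 → f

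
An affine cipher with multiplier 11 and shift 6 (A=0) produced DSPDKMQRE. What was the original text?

VUPVYKIBO

The inverse of 11 mod 26 is 19, since 11·19=209≡1. Apply D(y)=19·(y−6) mod 26:
D(3): 19·(3−6)=-57≡21 → V
S(18): 19·(18−6)=228≡20 → U
P(15): 19·(15−6)=171≡15 → P
D(3): 19·(3−6)=-57≡21 → V
K(10): 19·(10−6)=76≡24 → Y
M(12): 19·(12−6)=114≡10 → K
Q(16): 19·(16−6)=190≡8 → I
R(17): 19·(17−6)=209≡1 → B
E(4): 19·(4−6)=-38≡14 → O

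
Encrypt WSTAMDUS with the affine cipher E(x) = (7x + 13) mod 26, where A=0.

W(22): 7·22+13=167≡11 → L
S(18): 7·18+13=139≡9 → J
T(19): 7·19+13=146≡16 → Q
A(0): 7·0+13=13 → N
M(12): 7·12+13=97≡19 → T
D(3): 7·3+13=34≡8 → I
U(20): 7·20+13=153≡23 → X
S(18): 7·18+13=139≡9 → J

LJQNTIXJ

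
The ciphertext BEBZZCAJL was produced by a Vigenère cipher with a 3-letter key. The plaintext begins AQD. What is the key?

Subtract each crib letter from the matching ciphertext letter (mod 26):
B(1)−A(0)=1 → B
E(4)−Q(16)=-12≡14 → O
B(1)−D(3)=-2≡24 → Y

BOY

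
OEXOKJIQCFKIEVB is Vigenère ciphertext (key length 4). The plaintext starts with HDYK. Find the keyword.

Subtract each crib letter from the matching ciphertext letter (mod 26):
O(14)−H(7)=7 → H
E(4)−D(3)=1 → B
X(23)−Y(24)=-1≡25 → Z
O(14)−K(10)=4 → E

HBZE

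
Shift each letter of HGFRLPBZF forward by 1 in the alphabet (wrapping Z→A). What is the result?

H(7): 7+1=8 → I
G(6): 6+1=7 → H
F(5): 5+1=6 → G
R(17): 17+1=18 → S
L(11): 11+1=12 → M
P(15): 15+1=16 → Q
B(1): 1+1=2 → C
Z(25): 25+1=26≡0 → A
F(5): 5+1=6 → G

IHGSMQCAG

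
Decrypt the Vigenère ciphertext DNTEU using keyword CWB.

Repeat the key across the ciphertext: CWBCW
D(3)−C(2): 1 → B
N(13)−W(22): -9≡17 → R
T(19)−B(1): 18 → S
E(4)−C(2): 2 → C
U(20)−W(22): -2≡24 → Y

BRSCY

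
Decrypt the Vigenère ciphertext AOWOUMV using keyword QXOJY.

KRIFWWY

Repeat the key across the ciphertext: QXOJYQX
A(0)−Q(16): -16≡10 → K
O(14)−X(23): -9≡17 → R
W(22)−O(14): 8 → I
O(14)−J(9): 5 → F
U(20)−Y(24): -4≡22 → W
M(12)−Q(16): -4≡22 → W
V(21)−X(23): -2≡24 → Y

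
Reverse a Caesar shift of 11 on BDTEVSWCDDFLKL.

QSITKHLRSSUAZA

B(1): 1−11=-10≡16 → Q
D(3): 3−11=-8≡18 → S
T(19): 19−11=8 → I
E(4): 4−11=-7≡19 → T
V(21): 21−11=10 → K
S(18): 18−11=7 → H
W(22): 22−11=11 → L
C(2): 2−11=-9≡17 → R
D(3): 3−11=-8≡18 → S
D(3): 3−11=-8≡18 → S
F(5): 5−11=-6≡20 → U
L(11): 11−11=0 → A
K(10): 10−11=-1≡25 → Z
L(11): 11−11=0 → A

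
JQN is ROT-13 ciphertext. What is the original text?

J(9): 9−13=-4≡22 → W
Q(16): 16−13=3 → D
N(13): 13−13=0 → A

WDA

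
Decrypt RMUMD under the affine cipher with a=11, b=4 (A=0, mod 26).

NWSWH

The inverse of 11 mod 26 is 19, since 11·19=209≡1. Apply D(y)=19·(y−4) mod 26:
R(17): 19·(17−4)=247≡13 → N
M(12): 19·(12−4)=152≡22 → W
U(20): 19·(20−4)=304≡18 → S
M(12): 19·(12−4)=152≡22 → W
D(3): 19·(3−4)=-19≡7 → H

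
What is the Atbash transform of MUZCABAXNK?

M(12) → N(13)
U(20) → F(5)
Z(25) → A(0)
C(2) → X(23)
A(0) → Z(25)
B(1) → Y(24)
A(0) → Z(25)
X(23) → C(2)
N(13) → M(12)
K(10) → P(15)

NFAXZYZCMP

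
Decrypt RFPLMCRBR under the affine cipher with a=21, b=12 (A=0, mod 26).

The inverse of 21 mod 26 is 5, since 21·5=105≡1. Apply D(y)=5·(y−12) mod 26:
R(17): 5·(17−12)=25 → Z
F(5): 5·(5−12)=-35≡17 → R
P(15): 5·(15−12)=15 → P
L(11): 5·(11−12)=-5≡21 → V
M(12): 5·(12−12)=0 → A
C(2): 5·(2−12)=-50≡2 → C
R(17): 5·(17−12)=25 → Z
B(1): 5·(1−12)=-55≡23 → X
R(17): 5·(17−12)=25 → Z

ZRPVACZXZ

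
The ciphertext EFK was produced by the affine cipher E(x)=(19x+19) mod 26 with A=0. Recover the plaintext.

The inverse of 19 mod 26 is 11, since 19·11=209≡1. Apply D(y)=11·(y−19) mod 26:
E(4): 11·(4−19)=-165≡17 → R
F(5): 11·(5−19)=-154≡2 → C
K(10): 11·(10−19)=-99≡5 → F

RCF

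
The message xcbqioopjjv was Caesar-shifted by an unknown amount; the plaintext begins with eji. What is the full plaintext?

ejixpvvwqqc

From the crib: x(23)−e(4)=19, so the shift is 19.
Subtract 19 from each ciphertext letter:
x(23): 23−19=4 → e
c(2): 2−19=-17≡9 → j
b(1): 1−19=-18≡8 → i
q(16): 16−19=-3≡23 → x
i(8): 8−19=-11≡15 → p
o(14): 14−19=-5≡21 → v
o(14): 14−19=-5≡21 → v
p(15): 15−19=-4≡22 → w
j(9): 9−19=-10≡16 → q
j(9): 9−19=-10≡16 → q
v(21): 21−19=2 → c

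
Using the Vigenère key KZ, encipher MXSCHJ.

WWCBRI

Repeat the key across the message: KZKZKZ
M(12)+K(10): 22 → W
X(23)+Z(25): 48≡22 → W
S(18)+K(10): 28≡2 → C
C(2)+Z(25): 27≡1 → B
H(7)+K(10): 17 → R
J(9)+Z(25): 34≡8 → I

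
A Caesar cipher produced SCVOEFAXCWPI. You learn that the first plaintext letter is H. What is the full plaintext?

HRKDTUPMRLEX

From the crib: S(18)−H(7)=11, so the shift is 11.
Subtract 11 from each ciphertext letter:
S(18): 18−11=7 → H
C(2): 2−11=-9≡17 → R
V(21): 21−11=10 → K
O(14): 14−11=3 → D
E(4): 4−11=-7≡19 → T
F(5): 5−11=-6≡20 → U
A(0): 0−11=-11≡15 → P
X(23): 23−11=12 → M
C(2): 2−11=-9≡17 → R
W(22): 22−11=11 → L
P(15): 15−11=4 → E
I(8): 8−11=-3≡23 → X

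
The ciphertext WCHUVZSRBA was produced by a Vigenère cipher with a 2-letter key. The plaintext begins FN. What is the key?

Subtract each crib letter from the matching ciphertext letter (mod 26):
W(22)−F(5)=17 → R
C(2)−N(13)=-11≡15 → P

RP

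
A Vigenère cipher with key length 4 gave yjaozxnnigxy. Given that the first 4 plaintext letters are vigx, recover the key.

dbur

Subtract each crib letter from the matching ciphertext letter (mod 26):
y(24)−v(21)=3 → d
j(9)−i(8)=1 → b
a(0)−g(6)=-6≡20 → u
o(14)−x(23)=-9≡17 → r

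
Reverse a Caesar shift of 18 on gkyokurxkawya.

g(6): 6−18=-12≡14 → o
k(10): 10−18=-8≡18 → s
y(24): 24−18=6 → g
o(14): 14−18=-4≡22 → w
k(10): 10−18=-8≡18 → s
u(20): 20−18=2 → c
r(17): 17−18=-1≡25 → z
x(23): 23−18=5 → f
k(10): 10−18=-8≡18 → s
a(0): 0−18=-18≡8 → i
w(22): 22−18=4 → e
y(24): 24−18=6 → g
a(0): 0−18=-18≡8 → i

osgwsczfsiegi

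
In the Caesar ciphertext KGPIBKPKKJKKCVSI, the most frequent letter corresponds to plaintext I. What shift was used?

The most frequent ciphertext letter is K (appears 6 times).
K is position 10; I is position 8.
Shift = 2.

2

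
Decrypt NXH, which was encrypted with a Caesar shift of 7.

N(13): 13−7=6 → G
X(23): 23−7=16 → Q
H(7): 7−7=0 → A

GQA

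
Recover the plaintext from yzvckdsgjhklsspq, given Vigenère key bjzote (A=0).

Repeat the key across the ciphertext: bjzotebjzotebjzo
y(24)−b(1): 23 → x
z(25)−j(9): 16 → q
v(21)−z(25): -4≡22 → w
c(2)−o(14): -12≡14 → o
k(10)−t(19): -9≡17 → r
d(3)−e(4): -1≡25 → z
s(18)−b(1): 17 → r
g(6)−j(9): -3≡23 → x
j(9)−z(25): -16≡10 → k
h(7)−o(14): -7≡19 → t
k(10)−t(19): -9≡17 → r
l(11)−e(4): 7 → h
s(18)−b(1): 17 → r
s(18)−j(9): 9 → j
p(15)−z(25): -10≡16 → q
q(16)−o(14): 2 → c

xqworzrxktrhrjqc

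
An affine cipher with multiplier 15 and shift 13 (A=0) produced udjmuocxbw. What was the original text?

The inverse of 15 mod 26 is 7, since 15·7=105≡1. Apply D(y)=7·(y−13) mod 26:
u(20): 7·(20−13)=49≡23 → x
d(3): 7·(3−13)=-70≡8 → i
j(9): 7·(9−13)=-28≡24 → y
m(12): 7·(12−13)=-7≡19 → t
u(20): 7·(20−13)=49≡23 → x
o(14): 7·(14−13)=7 → h
c(2): 7·(2−13)=-77≡1 → b
x(23): 7·(23−13)=70≡18 → s
b(1): 7·(1−13)=-84≡20 → u
w(22): 7·(22−13)=63≡11 → l

xiytxhbsul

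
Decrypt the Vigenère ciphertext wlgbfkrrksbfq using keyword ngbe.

jffxseqnxmabd

Repeat the key across the ciphertext: ngbengbengben
w(22)−n(13): 9 → j
l(11)−g(6): 5 → f
g(6)−b(1): 5 → f
b(1)−e(4): -3≡23 → x
f(5)−n(13): -8≡18 → s
k(10)−g(6): 4 → e
r(17)−b(1): 16 → q
r(17)−e(4): 13 → n
k(10)−n(13): -3≡23 → x
s(18)−g(6): 12 → m
b(1)−b(1): 0 → a
f(5)−e(4): 1 → b
q(16)−n(13): 3 → d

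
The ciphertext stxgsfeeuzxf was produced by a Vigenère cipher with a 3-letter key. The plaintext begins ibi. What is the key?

ksp

Subtract each crib letter from the matching ciphertext letter (mod 26):
s(18)−i(8)=10 → k
t(19)−b(1)=18 → s
x(23)−i(8)=15 → p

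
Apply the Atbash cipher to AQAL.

ZJZO

A(0) → Z(25)
Q(16) → J(9)
A(0) → Z(25)
L(11) → O(14)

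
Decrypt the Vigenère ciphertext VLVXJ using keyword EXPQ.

ROGHF

Repeat the key across the ciphertext: EXPQE
V(21)−E(4): 17 → R
L(11)−X(23): -12≡14 → O
V(21)−P(15): 6 → G
X(23)−Q(16): 7 → H
J(9)−E(4): 5 → F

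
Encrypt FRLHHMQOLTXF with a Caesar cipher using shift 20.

ZLFBBGKIFNRZ

F(5): 5+20=25 → Z
R(17): 17+20=37≡11 → L
L(11): 11+20=31≡5 → F
H(7): 7+20=27≡1 → B
H(7): 7+20=27≡1 → B
M(12): 12+20=32≡6 → G
Q(16): 16+20=36≡10 → K
O(14): 14+20=34≡8 → I
L(11): 11+20=31≡5 → F
T(19): 19+20=39≡13 → N
X(23): 23+20=43≡17 → R
F(5): 5+20=25 → Z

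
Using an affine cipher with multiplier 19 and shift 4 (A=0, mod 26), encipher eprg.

e(4): 19·4+4=80≡2 → c
p(15): 19·15+4=289≡3 → d
r(17): 19·17+4=327≡15 → p
g(6): 19·6+4=118≡14 → o

cdpo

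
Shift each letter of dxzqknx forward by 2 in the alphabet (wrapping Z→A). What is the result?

fzbsmpz

d(3): 3+2=5 → f
x(23): 23+2=25 → z
z(25): 25+2=27≡1 → b
q(16): 16+2=18 → s
k(10): 10+2=12 → m
n(13): 13+2=15 → p
x(23): 23+2=25 → z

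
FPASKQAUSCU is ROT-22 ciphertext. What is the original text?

F(5): 5−22=-17≡9 → J
P(15): 15−22=-7≡19 → T
A(0): 0−22=-22≡4 → E
S(18): 18−22=-4≡22 → W
K(10): 10−22=-12≡14 → O
Q(16): 16−22=-6≡20 → U
A(0): 0−22=-22≡4 → E
U(20): 20−22=-2≡24 → Y
S(18): 18−22=-4≡22 → W
C(2): 2−22=-20≡6 → G
U(20): 20−22=-2≡24 → Y

JTEWOUEYWGY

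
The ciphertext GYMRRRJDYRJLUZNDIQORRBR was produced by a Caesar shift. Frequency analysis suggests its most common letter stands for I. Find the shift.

9

The most frequent ciphertext letter is R (appears 7 times).
R is position 17; I is position 8.
Shift = 9.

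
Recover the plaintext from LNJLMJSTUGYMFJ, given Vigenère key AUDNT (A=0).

LTGYTJYQHNYSCW

Repeat the key across the ciphertext: AUDNTAUDNTAUDN
L(11)−A(0): 11 → L
N(13)−U(20): -7≡19 → T
J(9)−D(3): 6 → G
L(11)−N(13): -2≡24 → Y
M(12)−T(19): -7≡19 → T
J(9)−A(0): 9 → J
S(18)−U(20): -2≡24 → Y
T(19)−D(3): 16 → Q
U(20)−N(13): 7 → H
G(6)−T(19): -13≡13 → N
Y(24)−A(0): 24 → Y
M(12)−U(20): -8≡18 → S
F(5)−D(3): 2 → C
J(9)−N(13): -4≡22 → W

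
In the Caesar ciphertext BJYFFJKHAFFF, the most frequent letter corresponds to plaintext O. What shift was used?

The most frequent ciphertext letter is F (appears 5 times).
F is position 5; O is position 14.
Shift = -9≡17.

17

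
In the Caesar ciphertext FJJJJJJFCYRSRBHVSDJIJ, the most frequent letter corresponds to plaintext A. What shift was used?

The most frequent ciphertext letter is J (appears 8 times).
J is position 9; A is position 0.
Shift = 9.

9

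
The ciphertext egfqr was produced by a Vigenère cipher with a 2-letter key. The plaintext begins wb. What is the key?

Subtract each crib letter from the matching ciphertext letter (mod 26):
e(4)−w(22)=-18≡8 → i
g(6)−b(1)=5 → f

if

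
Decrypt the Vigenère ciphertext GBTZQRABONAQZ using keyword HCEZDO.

ZZPANDTZKOXCS

Repeat the key across the ciphertext: HCEZDOHCEZDOH
G(6)−H(7): -1≡25 → Z
B(1)−C(2): -1≡25 → Z
T(19)−E(4): 15 → P
Z(25)−Z(25): 0 → A
Q(16)−D(3): 13 → N
R(17)−O(14): 3 → D
A(0)−H(7): -7≡19 → T
B(1)−C(2): -1≡25 → Z
O(14)−E(4): 10 → K
N(13)−Z(25): -12≡14 → O
A(0)−D(3): -3≡23 → X
Q(16)−O(14): 2 → C
Z(25)−H(7): 18 → S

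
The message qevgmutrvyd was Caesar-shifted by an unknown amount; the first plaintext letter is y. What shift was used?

18

From the crib: q(16)−y(24)=-8≡18, so the shift is 18.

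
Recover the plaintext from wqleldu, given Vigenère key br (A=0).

vzknkmt

Repeat the key across the ciphertext: brbrbrb
w(22)−b(1): 21 → v
q(16)−r(17): -1≡25 → z
l(11)−b(1): 10 → k
e(4)−r(17): -13≡13 → n
l(11)−b(1): 10 → k
d(3)−r(17): -14≡12 → m
u(20)−b(1): 19 → t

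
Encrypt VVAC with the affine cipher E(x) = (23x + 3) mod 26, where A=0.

SSDX

V(21): 23·21+3=486≡18 → S
V(21): 23·21+3=486≡18 → S
A(0): 23·0+3=3 → D
C(2): 23·2+3=49≡23 → X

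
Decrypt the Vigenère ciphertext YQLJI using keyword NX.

LTYMV

Repeat the key across the ciphertext: NXNXN
Y(24)−N(13): 11 → L
Q(16)−X(23): -7≡19 → T
L(11)−N(13): -2≡24 → Y
J(9)−X(23): -14≡12 → M
I(8)−N(13): -5≡21 → V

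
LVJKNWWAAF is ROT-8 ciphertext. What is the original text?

DNBCFOOSSX

L(11): 11−8=3 → D
V(21): 21−8=13 → N
J(9): 9−8=1 → B
K(10): 10−8=2 → C
N(13): 13−8=5 → F
W(22): 22−8=14 → O
W(22): 22−8=14 → O
A(0): 0−8=-8≡18 → S
A(0): 0−8=-8≡18 → S
F(5): 5−8=-3≡23 → X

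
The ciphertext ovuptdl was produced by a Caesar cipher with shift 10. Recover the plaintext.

o(14): 14−10=4 → e
v(21): 21−10=11 → l
u(20): 20−10=10 → k
p(15): 15−10=5 → f
t(19): 19−10=9 → j
d(3): 3−10=-7≡19 → t
l(11): 11−10=1 → b

elkfjtb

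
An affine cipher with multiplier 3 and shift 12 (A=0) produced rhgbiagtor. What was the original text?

The inverse of 3 mod 26 is 9, since 3·9=27≡1. Apply D(y)=9·(y−12) mod 26:
r(17): 9·(17−12)=45≡19 → t
h(7): 9·(7−12)=-45≡7 → h
g(6): 9·(6−12)=-54≡24 → y
b(1): 9·(1−12)=-99≡5 → f
i(8): 9·(8−12)=-36≡16 → q
a(0): 9·(0−12)=-108≡22 → w
g(6): 9·(6−12)=-54≡24 → y
t(19): 9·(19−12)=63≡11 → l
o(14): 9·(14−12)=18 → s
r(17): 9·(17−12)=45≡19 → t

thyfqwylst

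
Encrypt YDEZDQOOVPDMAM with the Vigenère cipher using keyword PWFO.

NZJNSMTCKLIAPI

Repeat the key across the message: PWFOPWFOPWFOPW
Y(24)+P(15): 39≡13 → N
D(3)+W(22): 25 → Z
E(4)+F(5): 9 → J
Z(25)+O(14): 39≡13 → N
D(3)+P(15): 18 → S
Q(16)+W(22): 38≡12 → M
O(14)+F(5): 19 → T
O(14)+O(14): 28≡2 → C
V(21)+P(15): 36≡10 → K
P(15)+W(22): 37≡11 → L
D(3)+F(5): 8 → I
M(12)+O(14): 26≡0 → A
A(0)+P(15): 15 → P
M(12)+W(22): 34≡8 → I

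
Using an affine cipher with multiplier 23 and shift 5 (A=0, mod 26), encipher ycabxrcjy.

lzfcogzel

y(24): 23·24+5=557≡11 → l
c(2): 23·2+5=51≡25 → z
a(0): 23·0+5=5 → f
b(1): 23·1+5=28≡2 → c
x(23): 23·23+5=534≡14 → o
r(17): 23·17+5=396≡6 → g
c(2): 23·2+5=51≡25 → z
j(9): 23·9+5=212≡4 → e
y(24): 23·24+5=557≡11 → l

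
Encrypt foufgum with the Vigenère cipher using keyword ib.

npcgovu

Repeat the key across the message: ibibibi
f(5)+i(8): 13 → n
o(14)+b(1): 15 → p
u(20)+i(8): 28≡2 → c
f(5)+b(1): 6 → g
g(6)+i(8): 14 → o
u(20)+b(1): 21 → v
m(12)+i(8): 20 → u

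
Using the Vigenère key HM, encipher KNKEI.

Repeat the key across the message: HMHMH
K(10)+H(7): 17 → R
N(13)+M(12): 25 → Z
K(10)+H(7): 17 → R
E(4)+M(12): 16 → Q
I(8)+H(7): 15 → P

RZRQP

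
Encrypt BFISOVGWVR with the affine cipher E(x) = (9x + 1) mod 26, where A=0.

B(1): 9·1+1=10 → K
F(5): 9·5+1=46≡20 → U
I(8): 9·8+1=73≡21 → V
S(18): 9·18+1=163≡7 → H
O(14): 9·14+1=127≡23 → X
V(21): 9·21+1=190≡8 → I
G(6): 9·6+1=55≡3 → D
W(22): 9·22+1=199≡17 → R
V(21): 9·21+1=190≡8 → I
R(17): 9·17+1=154≡24 → Y

KUVHXIDRIY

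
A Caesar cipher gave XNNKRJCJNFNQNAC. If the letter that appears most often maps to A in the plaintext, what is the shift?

The most frequent ciphertext letter is N (appears 5 times).
N is position 13; A is position 0.
Shift = 13.

13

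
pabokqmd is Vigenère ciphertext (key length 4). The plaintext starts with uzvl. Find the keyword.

vbgd

Subtract each crib letter from the matching ciphertext letter (mod 26):
p(15)−u(20)=-5≡21 → v
a(0)−z(25)=-25≡1 → b
b(1)−v(21)=-20≡6 → g
o(14)−l(11)=3 → d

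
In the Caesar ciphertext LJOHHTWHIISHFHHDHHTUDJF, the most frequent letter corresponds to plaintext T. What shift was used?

14

The most frequent ciphertext letter is H (appears 8 times).
H is position 7; T is position 19.
Shift = -12≡14.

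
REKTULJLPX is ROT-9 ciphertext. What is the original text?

IVBKLCACGO

R(17): 17−9=8 → I
E(4): 4−9=-5≡21 → V
K(10): 10−9=1 → B
T(19): 19−9=10 → K
U(20): 20−9=11 → L
L(11): 11−9=2 → C
J(9): 9−9=0 → A
L(11): 11−9=2 → C
P(15): 15−9=6 → G
X(23): 23−9=14 → O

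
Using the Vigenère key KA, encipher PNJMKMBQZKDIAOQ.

ZNTMUMLQJKNIKOA

Repeat the key across the message: KAKAKAKAKAKAKAK
P(15)+K(10): 25 → Z
N(13)+A(0): 13 → N
J(9)+K(10): 19 → T
M(12)+A(0): 12 → M
K(10)+K(10): 20 → U
M(12)+A(0): 12 → M
B(1)+K(10): 11 → L
Q(16)+A(0): 16 → Q
Z(25)+K(10): 35≡9 → J
K(10)+A(0): 10 → K
D(3)+K(10): 13 → N
I(8)+A(0): 8 → I
A(0)+K(10): 10 → K
O(14)+A(0): 14 → O
Q(16)+K(10): 26≡0 → A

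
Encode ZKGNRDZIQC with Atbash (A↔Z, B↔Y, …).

Z(25) → A(0)
K(10) → P(15)
G(6) → T(19)
N(13) → M(12)
R(17) → I(8)
D(3) → W(22)
Z(25) → A(0)
I(8) → R(17)
Q(16) → J(9)
C(2) → X(23)

APTMIWARJX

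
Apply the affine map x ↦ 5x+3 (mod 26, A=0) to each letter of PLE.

P(15): 5·15+3=78≡0 → A
L(11): 5·11+3=58≡6 → G
E(4): 5·4+3=23 → X

AGX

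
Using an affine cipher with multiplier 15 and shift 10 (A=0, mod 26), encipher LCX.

L(11): 15·11+10=175≡19 → T
C(2): 15·2+10=40≡14 → O
X(23): 15·23+10=355≡17 → R

TOR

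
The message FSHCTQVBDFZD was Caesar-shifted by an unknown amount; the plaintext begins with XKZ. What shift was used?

8

From the crib: F(5)−X(23)=-18≡8, so the shift is 8.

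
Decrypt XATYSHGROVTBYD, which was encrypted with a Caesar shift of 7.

QTMRLAZKHOMURW

X(23): 23−7=16 → Q
A(0): 0−7=-7≡19 → T
T(19): 19−7=12 → M
Y(24): 24−7=17 → R
S(18): 18−7=11 → L
H(7): 7−7=0 → A
G(6): 6−7=-1≡25 → Z
R(17): 17−7=10 → K
O(14): 14−7=7 → H
V(21): 21−7=14 → O
T(19): 19−7=12 → M
B(1): 1−7=-6≡20 → U
Y(24): 24−7=17 → R
D(3): 3−7=-4≡22 → W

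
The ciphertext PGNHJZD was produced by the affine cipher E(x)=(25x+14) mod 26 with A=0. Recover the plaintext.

ZIBHFPL

The inverse of 25 mod 26 is 25, since 25·25=625≡1. Apply D(y)=25·(y−14) mod 26:
P(15): 25·(15−14)=25 → Z
G(6): 25·(6−14)=-200≡8 → I
N(13): 25·(13−14)=-25≡1 → B
H(7): 25·(7−14)=-175≡7 → H
J(9): 25·(9−14)=-125≡5 → F
Z(25): 25·(25−14)=275≡15 → P
D(3): 25·(3−14)=-275≡11 → L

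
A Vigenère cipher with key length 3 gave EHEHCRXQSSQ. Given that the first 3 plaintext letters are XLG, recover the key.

HWY

Subtract each crib letter from the matching ciphertext letter (mod 26):
E(4)−X(23)=-19≡7 → H
H(7)−L(11)=-4≡22 → W
E(4)−G(6)=-2≡24 → Y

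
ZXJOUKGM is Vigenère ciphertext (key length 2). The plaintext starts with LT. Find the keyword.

Subtract each crib letter from the matching ciphertext letter (mod 26):
Z(25)−L(11)=14 → O
X(23)−T(19)=4 → E

OE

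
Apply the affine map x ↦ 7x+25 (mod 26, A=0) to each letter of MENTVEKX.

M(12): 7·12+25=109≡5 → F
E(4): 7·4+25=53≡1 → B
N(13): 7·13+25=116≡12 → M
T(19): 7·19+25=158≡2 → C
V(21): 7·21+25=172≡16 → Q
E(4): 7·4+25=53≡1 → B
K(10): 7·10+25=95≡17 → R
X(23): 7·23+25=186≡4 → E

FBMCQBRE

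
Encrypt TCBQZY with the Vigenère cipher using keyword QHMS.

Repeat the key across the message: QHMSQH
T(19)+Q(16): 35≡9 → J
C(2)+H(7): 9 → J
B(1)+M(12): 13 → N
Q(16)+S(18): 34≡8 → I
Z(25)+Q(16): 41≡15 → P
Y(24)+H(7): 31≡5 → F

JJNIPF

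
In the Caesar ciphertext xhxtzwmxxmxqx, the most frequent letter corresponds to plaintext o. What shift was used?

The most frequent ciphertext letter is x (appears 6 times).
x is position 23; o is position 14.
Shift = 9.

9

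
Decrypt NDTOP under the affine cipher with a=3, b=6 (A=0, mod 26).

LZNUD

The inverse of 3 mod 26 is 9, since 3·9=27≡1. Apply D(y)=9·(y−6) mod 26:
N(13): 9·(13−6)=63≡11 → L
D(3): 9·(3−6)=-27≡25 → Z
T(19): 9·(19−6)=117≡13 → N
O(14): 9·(14−6)=72≡20 → U
P(15): 9·(15−6)=81≡3 → D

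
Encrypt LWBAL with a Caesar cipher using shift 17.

L(11): 11+17=28≡2 → C
W(22): 22+17=39≡13 → N
B(1): 1+17=18 → S
A(0): 0+17=17 → R
L(11): 11+17=28≡2 → C

CNSRC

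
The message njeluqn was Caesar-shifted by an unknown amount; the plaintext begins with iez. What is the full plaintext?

From the crib: n(13)−i(8)=5, so the shift is 5.
Subtract 5 from each ciphertext letter:
n(13): 13−5=8 → i
j(9): 9−5=4 → e
e(4): 4−5=-1≡25 → z
l(11): 11−5=6 → g
u(20): 20−5=15 → p
q(16): 16−5=11 → l
n(13): 13−5=8 → i

iezgpli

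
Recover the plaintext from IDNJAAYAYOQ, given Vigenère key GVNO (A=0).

Repeat the key across the ciphertext: GVNOGVNOGVN
I(8)−G(6): 2 → C
D(3)−V(21): -18≡8 → I
N(13)−N(13): 0 → A
J(9)−O(14): -5≡21 → V
A(0)−G(6): -6≡20 → U
A(0)−V(21): -21≡5 → F
Y(24)−N(13): 11 → L
A(0)−O(14): -14≡12 → M
Y(24)−G(6): 18 → S
O(14)−V(21): -7≡19 → T
Q(16)−N(13): 3 → D

CIAVUFLMSTD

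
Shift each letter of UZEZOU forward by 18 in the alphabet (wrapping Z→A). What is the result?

U(20): 20+18=38≡12 → M
Z(25): 25+18=43≡17 → R
E(4): 4+18=22 → W
Z(25): 25+18=43≡17 → R
O(14): 14+18=32≡6 → G
U(20): 20+18=38≡12 → M

MRWRGM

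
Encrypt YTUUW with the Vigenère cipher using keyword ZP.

Repeat the key across the message: ZPZPZ
Y(24)+Z(25): 49≡23 → X
T(19)+P(15): 34≡8 → I
U(20)+Z(25): 45≡19 → T
U(20)+P(15): 35≡9 → J
W(22)+Z(25): 47≡21 → V

XITJV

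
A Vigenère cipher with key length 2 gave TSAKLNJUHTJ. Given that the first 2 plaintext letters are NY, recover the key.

Subtract each crib letter from the matching ciphertext letter (mod 26):
T(19)−N(13)=6 → G
S(18)−Y(24)=-6≡20 → U

GU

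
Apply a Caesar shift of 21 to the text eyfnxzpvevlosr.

ztaisukqzqgjnm

e(4): 4+21=25 → z
y(24): 24+21=45≡19 → t
f(5): 5+21=26≡0 → a
n(13): 13+21=34≡8 → i
x(23): 23+21=44≡18 → s
z(25): 25+21=46≡20 → u
p(15): 15+21=36≡10 → k
v(21): 21+21=42≡16 → q
e(4): 4+21=25 → z
v(21): 21+21=42≡16 → q
l(11): 11+21=32≡6 → g
o(14): 14+21=35≡9 → j
s(18): 18+21=39≡13 → n
r(17): 17+21=38≡12 → m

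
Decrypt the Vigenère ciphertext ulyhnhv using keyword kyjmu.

Repeat the key across the ciphertext: kyjmuky
u(20)−k(10): 10 → k
l(11)−y(24): -13≡13 → n
y(24)−j(9): 15 → p
h(7)−m(12): -5≡21 → v
n(13)−u(20): -7≡19 → t
h(7)−k(10): -3≡23 → x
v(21)−y(24): -3≡23 → x

knpvtxx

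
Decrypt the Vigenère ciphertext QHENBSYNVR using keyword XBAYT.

Repeat the key across the ciphertext: XBAYTXBAYT
Q(16)−X(23): -7≡19 → T
H(7)−B(1): 6 → G
E(4)−A(0): 4 → E
N(13)−Y(24): -11≡15 → P
B(1)−T(19): -18≡8 → I
S(18)−X(23): -5≡21 → V
Y(24)−B(1): 23 → X
N(13)−A(0): 13 → N
V(21)−Y(24): -3≡23 → X
R(17)−T(19): -2≡24 → Y

TGEPIVXNXY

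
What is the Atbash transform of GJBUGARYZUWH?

G(6) → T(19)
J(9) → Q(16)
B(1) → Y(24)
U(20) → F(5)
G(6) → T(19)
A(0) → Z(25)
R(17) → I(8)
Y(24) → B(1)
Z(25) → A(0)
U(20) → F(5)
W(22) → D(3)
H(7) → S(18)

TQYFTZIBAFDS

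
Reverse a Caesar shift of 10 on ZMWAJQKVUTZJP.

PCMQZGALKJPZF

Z(25): 25−10=15 → P
M(12): 12−10=2 → C
W(22): 22−10=12 → M
A(0): 0−10=-10≡16 → Q
J(9): 9−10=-1≡25 → Z
Q(16): 16−10=6 → G
K(10): 10−10=0 → A
V(21): 21−10=11 → L
U(20): 20−10=10 → K
T(19): 19−10=9 → J
Z(25): 25−10=15 → P
J(9): 9−10=-1≡25 → Z
P(15): 15−10=5 → F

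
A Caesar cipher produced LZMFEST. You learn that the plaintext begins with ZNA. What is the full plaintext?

From the crib: L(11)−Z(25)=-14≡12, so the shift is 12.
Subtract 12 from each ciphertext letter:
L(11): 11−12=-1≡25 → Z
Z(25): 25−12=13 → N
M(12): 12−12=0 → A
F(5): 5−12=-7≡19 → T
E(4): 4−12=-8≡18 → S
S(18): 18−12=6 → G
T(19): 19−12=7 → H

ZNATSGH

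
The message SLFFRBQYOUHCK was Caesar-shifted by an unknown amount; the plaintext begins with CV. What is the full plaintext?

From the crib: S(18)−C(2)=16, so the shift is 16.
Subtract 16 from each ciphertext letter:
S(18): 18−16=2 → C
L(11): 11−16=-5≡21 → V
F(5): 5−16=-11≡15 → P
F(5): 5−16=-11≡15 → P
R(17): 17−16=1 → B
B(1): 1−16=-15≡11 → L
Q(16): 16−16=0 → A
Y(24): 24−16=8 → I
O(14): 14−16=-2≡24 → Y
U(20): 20−16=4 → E
H(7): 7−16=-9≡17 → R
C(2): 2−16=-14≡12 → M
K(10): 10−16=-6≡20 → U

CVPPBLAIYERMU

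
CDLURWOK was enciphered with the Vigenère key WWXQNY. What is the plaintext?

Repeat the key across the ciphertext: WWXQNYWW
C(2)−W(22): -20≡6 → G
D(3)−W(22): -19≡7 → H
L(11)−X(23): -12≡14 → O
U(20)−Q(16): 4 → E
R(17)−N(13): 4 → E
W(22)−Y(24): -2≡24 → Y
O(14)−W(22): -8≡18 → S
K(10)−W(22): -12≡14 → O

GHOEEYSO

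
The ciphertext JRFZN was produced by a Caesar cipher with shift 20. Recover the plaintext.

PXLFT

J(9): 9−20=-11≡15 → P
R(17): 17−20=-3≡23 → X
F(5): 5−20=-15≡11 → L
Z(25): 25−20=5 → F
N(13): 13−20=-7≡19 → T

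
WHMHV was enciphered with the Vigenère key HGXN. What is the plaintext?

Repeat the key across the ciphertext: HGXNH
W(22)−H(7): 15 → P
H(7)−G(6): 1 → B
M(12)−X(23): -11≡15 → P
H(7)−N(13): -6≡20 → U
V(21)−H(7): 14 → O

PBPUO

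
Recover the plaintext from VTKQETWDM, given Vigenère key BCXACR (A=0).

Repeat the key across the ciphertext: BCXACRBCX
V(21)−B(1): 20 → U
T(19)−C(2): 17 → R
K(10)−X(23): -13≡13 → N
Q(16)−A(0): 16 → Q
E(4)−C(2): 2 → C
T(19)−R(17): 2 → C
W(22)−B(1): 21 → V
D(3)−C(2): 1 → B
M(12)−X(23): -11≡15 → P

URNQCCVBP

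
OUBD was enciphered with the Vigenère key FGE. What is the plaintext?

JOXY

Repeat the key across the ciphertext: FGEF
O(14)−F(5): 9 → J
U(20)−G(6): 14 → O
B(1)−E(4): -3≡23 → X
D(3)−F(5): -2≡24 → Y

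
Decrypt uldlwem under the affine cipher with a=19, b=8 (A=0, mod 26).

The inverse of 19 mod 26 is 11, since 19·11=209≡1. Apply D(y)=11·(y−8) mod 26:
u(20): 11·(20−8)=132≡2 → c
l(11): 11·(11−8)=33≡7 → h
d(3): 11·(3−8)=-55≡23 → x
l(11): 11·(11−8)=33≡7 → h
w(22): 11·(22−8)=154≡24 → y
e(4): 11·(4−8)=-44≡8 → i
m(12): 11·(12−8)=44≡18 → s

chxhyis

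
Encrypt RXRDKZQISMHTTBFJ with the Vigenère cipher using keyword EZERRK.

Repeat the key across the message: EZERRKEZERRKEZER
R(17)+E(4): 21 → V
X(23)+Z(25): 48≡22 → W
R(17)+E(4): 21 → V
D(3)+R(17): 20 → U
K(10)+R(17): 27≡1 → B
Z(25)+K(10): 35≡9 → J
Q(16)+E(4): 20 → U
I(8)+Z(25): 33≡7 → H
S(18)+E(4): 22 → W
M(12)+R(17): 29≡3 → D
H(7)+R(17): 24 → Y
T(19)+K(10): 29≡3 → D
T(19)+E(4): 23 → X
B(1)+Z(25): 26≡0 → A
F(5)+E(4): 9 → J
J(9)+R(17): 26≡0 → A

VWVUBJUHWDYDXAJA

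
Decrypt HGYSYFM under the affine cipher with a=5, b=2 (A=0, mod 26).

BGUYULC

The inverse of 5 mod 26 is 21, since 5·21=105≡1. Apply D(y)=21·(y−2) mod 26:
H(7): 21·(7−2)=105≡1 → B
G(6): 21·(6−2)=84≡6 → G
Y(24): 21·(24−2)=462≡20 → U
S(18): 21·(18−2)=336≡24 → Y
Y(24): 21·(24−2)=462≡20 → U
F(5): 21·(5−2)=63≡11 → L
M(12): 21·(12−2)=210≡2 → C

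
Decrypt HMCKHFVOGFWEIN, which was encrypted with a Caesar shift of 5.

H(7): 7−5=2 → C
M(12): 12−5=7 → H
C(2): 2−5=-3≡23 → X
K(10): 10−5=5 → F
H(7): 7−5=2 → C
F(5): 5−5=0 → A
V(21): 21−5=16 → Q
O(14): 14−5=9 → J
G(6): 6−5=1 → B
F(5): 5−5=0 → A
W(22): 22−5=17 → R
E(4): 4−5=-1≡25 → Z
I(8): 8−5=3 → D
N(13): 13−5=8 → I

CHXFCAQJBARZDI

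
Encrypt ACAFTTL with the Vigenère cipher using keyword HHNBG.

HJNGZAS

Repeat the key across the message: HHNBGHH
A(0)+H(7): 7 → H
C(2)+H(7): 9 → J
A(0)+N(13): 13 → N
F(5)+B(1): 6 → G
T(19)+G(6): 25 → Z
T(19)+H(7): 26≡0 → A
L(11)+H(7): 18 → S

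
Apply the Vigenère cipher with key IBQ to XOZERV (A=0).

FPPMSL

Repeat the key across the message: IBQIBQ
X(23)+I(8): 31≡5 → F
O(14)+B(1): 15 → P
Z(25)+Q(16): 41≡15 → P
E(4)+I(8): 12 → M
R(17)+B(1): 18 → S
V(21)+Q(16): 37≡11 → L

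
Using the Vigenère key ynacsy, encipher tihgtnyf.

Repeat the key across the message: ynacsyyn
t(19)+y(24): 43≡17 → r
i(8)+n(13): 21 → v
h(7)+a(0): 7 → h
g(6)+c(2): 8 → i
t(19)+s(18): 37≡11 → l
n(13)+y(24): 37≡11 → l
y(24)+y(24): 48≡22 → w
f(5)+n(13): 18 → s

rvhillws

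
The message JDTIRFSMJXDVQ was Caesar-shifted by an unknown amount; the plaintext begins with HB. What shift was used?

From the crib: J(9)−H(7)=2, so the shift is 2.

2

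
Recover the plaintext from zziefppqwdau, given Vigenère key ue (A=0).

fvoallvmczgq

Repeat the key across the ciphertext: ueueueueueue
z(25)−u(20): 5 → f
z(25)−e(4): 21 → v
i(8)−u(20): -12≡14 → o
e(4)−e(4): 0 → a
f(5)−u(20): -15≡11 → l
p(15)−e(4): 11 → l
p(15)−u(20): -5≡21 → v
q(16)−e(4): 12 → m
w(22)−u(20): 2 → c
d(3)−e(4): -1≡25 → z
a(0)−u(20): -20≡6 → g
u(20)−e(4): 16 → q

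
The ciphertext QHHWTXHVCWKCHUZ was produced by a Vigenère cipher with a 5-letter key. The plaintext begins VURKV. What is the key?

Subtract each crib letter from the matching ciphertext letter (mod 26):
Q(16)−V(21)=-5≡21 → V
H(7)−U(20)=-13≡13 → N
H(7)−R(17)=-10≡16 → Q
W(22)−K(10)=12 → M
T(19)−V(21)=-2≡24 → Y

VNQMY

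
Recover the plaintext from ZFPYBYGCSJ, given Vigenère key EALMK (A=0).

VFEMRUGRGZ

Repeat the key across the ciphertext: EALMKEALMK
Z(25)−E(4): 21 → V
F(5)−A(0): 5 → F
P(15)−L(11): 4 → E
Y(24)−M(12): 12 → M
B(1)−K(10): -9≡17 → R
Y(24)−E(4): 20 → U
G(6)−A(0): 6 → G
C(2)−L(11): -9≡17 → R
S(18)−M(12): 6 → G
J(9)−K(10): -1≡25 → Z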